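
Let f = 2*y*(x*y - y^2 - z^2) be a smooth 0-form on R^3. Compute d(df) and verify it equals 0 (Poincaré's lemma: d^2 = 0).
d(df) = 0

Step 1: df = sum_i (∂f/∂x_i) dx_i = (2*y^2) dx + (4*x*y - 6*y^2 - 2*z^2) dy + (-4*y*z) dz.
Step 2: Apply d again. Using the 1-form formula, the coefficient of dx ∧ dy in d(df) is ∂^2 f/∂x ∂y - ∂^2 f/∂y ∂x = (4*y) - (4*y) = 0 (equality of mixed partials for smooth f).
Similarly for dx ∧ dz and dy ∧ dz — all coefficients vanish. So d(df) = 0.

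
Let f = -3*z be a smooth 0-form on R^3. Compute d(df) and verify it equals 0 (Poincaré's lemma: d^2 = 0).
d(df) = 0

Step 1: df = sum_i (∂f/∂x_i) dx_i = (0) dx + (0) dy + (-3) dz.
Step 2: Apply d again. Using the 1-form formula, the coefficient of dx ∧ dy in d(df) is ∂^2 f/∂x ∂y - ∂^2 f/∂y ∂x = (0) - (0) = 0 (equality of mixed partials for smooth f).
Similarly for dx ∧ dz and dy ∧ dz — all coefficients vanish. So d(df) = 0.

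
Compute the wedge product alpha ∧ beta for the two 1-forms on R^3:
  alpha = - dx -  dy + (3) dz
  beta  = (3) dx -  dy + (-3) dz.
alpha ∧ beta = (4) dx ∧ dy + (-6) dx ∧ dz + (6) dy ∧ dz

Distribute the wedge, using dx_i ∧ dx_j = -dx_j ∧ dx_i and dx_i ∧ dx_i = 0. For each pair (i, j) with i < j, the coefficient of dx_i ∧ dx_j in alpha ∧ beta is (alpha_i * beta_j - alpha_j * beta_i). Collecting: alpha ∧ beta = (4) dx ∧ dy + (-6) dx ∧ dz + (6) dy ∧ dz.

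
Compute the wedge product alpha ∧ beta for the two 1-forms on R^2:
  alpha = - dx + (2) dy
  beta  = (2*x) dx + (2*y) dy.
alpha ∧ beta = (-4*x - 2*y) dx ∧ dy

Distribute the wedge, using dx_i ∧ dx_j = -dx_j ∧ dx_i and dx_i ∧ dx_i = 0. For each pair (i, j) with i < j, the coefficient of dx_i ∧ dx_j in alpha ∧ beta is (alpha_i * beta_j - alpha_j * beta_i). Collecting: alpha ∧ beta = (-4*x - 2*y) dx ∧ dy.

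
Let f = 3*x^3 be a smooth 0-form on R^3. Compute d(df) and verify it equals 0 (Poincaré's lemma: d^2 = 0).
d(df) = 0

Step 1: df = sum_i (∂f/∂x_i) dx_i = (9*x^2) dx + (0) dy + (0) dz.
Step 2: Apply d again. Using the 1-form formula, the coefficient of dx ∧ dy in d(df) is ∂^2 f/∂x ∂y - ∂^2 f/∂y ∂x = (0) - (0) = 0 (equality of mixed partials for smooth f).
Similarly for dx ∧ dz and dy ∧ dz — all coefficients vanish. So d(df) = 0.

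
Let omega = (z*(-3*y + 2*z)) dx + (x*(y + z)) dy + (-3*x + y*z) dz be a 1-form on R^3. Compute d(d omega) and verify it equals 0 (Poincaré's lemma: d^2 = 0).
d(d omega) = 0

Step 1: d omega = sum_{i<j} (∂f_j/∂x_i - ∂f_i/∂x_j) dx_i ∧ dx_j:
  coeff of dx ∧ dy: y + 4*z
  coeff of dx ∧ dz: 3*y - 4*z - 3
  coeff of dy ∧ dz: -x + z
Step 2: Apply d again to each 2-form coefficient. The only possible 3-form in R^3 is dx ∧ dy ∧ dz, with coefficient
  ∂(coeff of dy∧dz)/∂x - ∂(coeff of dx∧dz)/∂y + ∂(coeff of dx∧dy)/∂z
  = ∂/∂x (-x + z) - ∂/∂y (3*y - 4*z - 3) + ∂/∂z (y + 4*z).
Each of these terms simplifies to sums of mixed partials that cancel in pairs. The result is 0 (by equality of mixed partials for smooth functions — Schwarz / Clairaut).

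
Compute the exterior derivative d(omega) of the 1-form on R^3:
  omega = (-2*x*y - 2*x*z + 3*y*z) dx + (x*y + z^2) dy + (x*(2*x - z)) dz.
d(omega) = (2*x + y - 3*z) dx ∧ dy + (6*x - 3*y - z) dx ∧ dz + (-2*z) dy ∧ dz

For a 1-form omega = sum_i f_i dx_i, the exterior derivative is
  d(omega) = sum_{i < j} (∂f_j/∂x_i - ∂f_i/∂x_j) dx_i ∧ dx_j.
  coefficient of dx ∧ dy: ∂f_2/∂x - ∂f_1/∂y = ∂(x*y + z^2)/∂x - ∂(-2*x*y - 2*x*z + 3*y*z)/∂y = 2*x + y - 3*z
  coefficient of dx ∧ dz: ∂f_3/∂x - ∂f_1/∂z = ∂(x*(2*x - z))/∂x - ∂(-2*x*y - 2*x*z + 3*y*z)/∂z = 6*x - 3*y - z
  coefficient of dy ∧ dz: ∂f_3/∂y - ∂f_2/∂z = ∂(x*(2*x - z))/∂y - ∂(x*y + z^2)/∂z = -2*z
Assembling: d(omega) = (2*x + y - 3*z) dx ∧ dy + (6*x - 3*y - z) dx ∧ dz + (-2*z) dy ∧ dz.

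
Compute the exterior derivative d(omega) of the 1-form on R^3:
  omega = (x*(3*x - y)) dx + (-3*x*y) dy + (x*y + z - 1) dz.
d(omega) = (x - 3*y) dx ∧ dy + (y) dx ∧ dz + (x) dy ∧ dz

For a 1-form omega = sum_i f_i dx_i, the exterior derivative is
  d(omega) = sum_{i < j} (∂f_j/∂x_i - ∂f_i/∂x_j) dx_i ∧ dx_j.
  coefficient of dx ∧ dy: ∂f_2/∂x - ∂f_1/∂y = ∂(-3*x*y)/∂x - ∂(x*(3*x - y))/∂y = x - 3*y
  coefficient of dx ∧ dz: ∂f_3/∂x - ∂f_1/∂z = ∂(x*y + z - 1)/∂x - ∂(x*(3*x - y))/∂z = y
  coefficient of dy ∧ dz: ∂f_3/∂y - ∂f_2/∂z = ∂(x*y + z - 1)/∂y - ∂(-3*x*y)/∂z = x
Assembling: d(omega) = (x - 3*y) dx ∧ dy + (y) dx ∧ dz + (x) dy ∧ dz.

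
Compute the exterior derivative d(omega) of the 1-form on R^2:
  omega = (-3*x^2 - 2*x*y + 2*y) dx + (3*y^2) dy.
d(omega) = (2*x - 2) dx ∧ dy

For a 1-form omega = sum_i f_i dx_i, the exterior derivative is
  d(omega) = sum_{i < j} (∂f_j/∂x_i - ∂f_i/∂x_j) dx_i ∧ dx_j.
  coefficient of dx ∧ dy: ∂f_2/∂x - ∂f_1/∂y = ∂(3*y^2)/∂x - ∂(-3*x^2 - 2*x*y + 2*y)/∂y = 2*x - 2
Assembling: d(omega) = (2*x - 2) dx ∧ dy.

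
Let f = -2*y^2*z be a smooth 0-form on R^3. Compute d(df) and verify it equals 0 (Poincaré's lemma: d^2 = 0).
d(df) = 0

Step 1: df = sum_i (∂f/∂x_i) dx_i = (0) dx + (-4*y*z) dy + (-2*y^2) dz.
Step 2: Apply d again. Using the 1-form formula, the coefficient of dx ∧ dy in d(df) is ∂^2 f/∂x ∂y - ∂^2 f/∂y ∂x = (0) - (0) = 0 (equality of mixed partials for smooth f).
Similarly for dx ∧ dz and dy ∧ dz — all coefficients vanish. So d(df) = 0.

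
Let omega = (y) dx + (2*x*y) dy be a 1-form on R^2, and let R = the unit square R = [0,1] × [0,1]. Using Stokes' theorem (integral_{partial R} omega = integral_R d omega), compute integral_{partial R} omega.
integral_(partial R) omega = 0

Stokes: integral_partial_R omega = integral_R d omega with d omega = (∂Q/∂x - ∂P/∂y) dx ∧ dy.
  ∂Q/∂x = 2*y
  ∂P/∂y = 1
  integrand = ∂Q/∂x - ∂P/∂y = 2*y - 1.
Integrating over R: integral_0^1 integral_0^1 (2*y - 1) dx dy = 0.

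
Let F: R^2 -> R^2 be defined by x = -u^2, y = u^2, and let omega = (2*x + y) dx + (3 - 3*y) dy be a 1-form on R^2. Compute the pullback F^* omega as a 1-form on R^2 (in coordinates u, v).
F^* omega = (-4*u^3 + 6*u) du

Using F^*(f dg) = (f ∘ F) d(g ∘ F), substitute each coordinate x_i by F_i(u, v) in f_i, and replace dx_i by d F_i = (∂F_i/∂u) du + (∂F_i/∂v) dv.
  For the x component: f_1(F) = -u^2; d F_1 = (-2*u) du + (0) dv
  For the y component: f_2(F) = 3 - 3*u^2; d F_2 = (2*u) du + (0) dv
Combining and collecting du, dv coefficients:
  coeff of du: -4*u^3 + 6*u
  coeff of dv: 0
F^* omega = (-4*u^3 + 6*u) du.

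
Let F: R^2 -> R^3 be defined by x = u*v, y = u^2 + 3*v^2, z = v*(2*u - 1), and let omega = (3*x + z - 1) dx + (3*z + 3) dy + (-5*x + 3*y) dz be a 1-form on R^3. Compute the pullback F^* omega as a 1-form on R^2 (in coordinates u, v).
F^* omega = (18*u^2*v - 5*u*v^2 - 6*u*v + 6*u + 18*v^3 - v^2 - v) du + (6*u^3 - 5*u^2*v - 3*u^2 + 54*u*v^2 + 4*u*v - u - 27*v^2 + 18*v) dv

Using F^*(f dg) = (f ∘ F) d(g ∘ F), substitute each coordinate x_i by F_i(u, v) in f_i, and replace dx_i by d F_i = (∂F_i/∂u) du + (∂F_i/∂v) dv.
  For the x component: f_1(F) = 5*u*v - v - 1; d F_1 = (v) du + (u) dv
  For the y component: f_2(F) = 6*u*v - 3*v + 3; d F_2 = (2*u) du + (6*v) dv
  For the z component: f_3(F) = 3*u^2 - 5*u*v + 9*v^2; d F_3 = (2*v) du + (2*u - 1) dv
Combining and collecting du, dv coefficients:
  coeff of du: 18*u^2*v - 5*u*v^2 - 6*u*v + 6*u + 18*v^3 - v^2 - v
  coeff of dv: 6*u^3 - 5*u^2*v - 3*u^2 + 54*u*v^2 + 4*u*v - u - 27*v^2 + 18*v
F^* omega = (18*u^2*v - 5*u*v^2 - 6*u*v + 6*u + 18*v^3 - v^2 - v) du + (6*u^3 - 5*u^2*v - 3*u^2 + 54*u*v^2 + 4*u*v - u - 27*v^2 + 18*v) dv.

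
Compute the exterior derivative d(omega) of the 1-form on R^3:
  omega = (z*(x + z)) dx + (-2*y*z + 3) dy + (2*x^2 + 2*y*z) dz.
d(omega) = (3*x - 2*z) dx ∧ dz + (2*y + 2*z) dy ∧ dz

For a 1-form omega = sum_i f_i dx_i, the exterior derivative is
  d(omega) = sum_{i < j} (∂f_j/∂x_i - ∂f_i/∂x_j) dx_i ∧ dx_j.
  coefficient of dx ∧ dz: ∂f_3/∂x - ∂f_1/∂z = ∂(2*x^2 + 2*y*z)/∂x - ∂(z*(x + z))/∂z = 3*x - 2*z
  coefficient of dy ∧ dz: ∂f_3/∂y - ∂f_2/∂z = ∂(2*x^2 + 2*y*z)/∂y - ∂(-2*y*z + 3)/∂z = 2*y + 2*z
Assembling: d(omega) = (3*x - 2*z) dx ∧ dz + (2*y + 2*z) dy ∧ dz.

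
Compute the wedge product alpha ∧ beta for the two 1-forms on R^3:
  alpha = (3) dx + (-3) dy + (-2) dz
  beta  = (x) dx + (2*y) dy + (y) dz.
alpha ∧ beta = (3*x + 6*y) dx ∧ dy + (2*x + 3*y) dx ∧ dz + (y) dy ∧ dz

Distribute the wedge, using dx_i ∧ dx_j = -dx_j ∧ dx_i and dx_i ∧ dx_i = 0. For each pair (i, j) with i < j, the coefficient of dx_i ∧ dx_j in alpha ∧ beta is (alpha_i * beta_j - alpha_j * beta_i). Collecting: alpha ∧ beta = (3*x + 6*y) dx ∧ dy + (2*x + 3*y) dx ∧ dz + (y) dy ∧ dz.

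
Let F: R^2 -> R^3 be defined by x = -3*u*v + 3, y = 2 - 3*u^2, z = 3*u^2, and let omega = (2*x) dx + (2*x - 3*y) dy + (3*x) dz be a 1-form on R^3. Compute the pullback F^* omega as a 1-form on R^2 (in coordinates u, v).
F^* omega = (-54*u^3 - 18*u^2*v + 18*u*v^2 + 54*u - 18*v) du + (18*u*(u*v - 1)) dv

Using F^*(f dg) = (f ∘ F) d(g ∘ F), substitute each coordinate x_i by F_i(u, v) in f_i, and replace dx_i by d F_i = (∂F_i/∂u) du + (∂F_i/∂v) dv.
  For the x component: f_1(F) = -6*u*v + 6; d F_1 = (-3*v) du + (-3*u) dv
  For the y component: f_2(F) = 3*u*(3*u - 2*v); d F_2 = (-6*u) du + (0) dv
  For the z component: f_3(F) = -9*u*v + 9; d F_3 = (6*u) du + (0) dv
Combining and collecting du, dv coefficients:
  coeff of du: -54*u^3 - 18*u^2*v + 18*u*v^2 + 54*u - 18*v
  coeff of dv: 18*u*(u*v - 1)
F^* omega = (-54*u^3 - 18*u^2*v + 18*u*v^2 + 54*u - 18*v) du + (18*u*(u*v - 1)) dv.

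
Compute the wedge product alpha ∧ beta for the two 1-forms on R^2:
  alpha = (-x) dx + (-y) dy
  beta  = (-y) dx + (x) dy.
alpha ∧ beta = (-x^2 - y^2) dx ∧ dy

Distribute the wedge, using dx_i ∧ dx_j = -dx_j ∧ dx_i and dx_i ∧ dx_i = 0. For each pair (i, j) with i < j, the coefficient of dx_i ∧ dx_j in alpha ∧ beta is (alpha_i * beta_j - alpha_j * beta_i). Collecting: alpha ∧ beta = (-x^2 - y^2) dx ∧ dy.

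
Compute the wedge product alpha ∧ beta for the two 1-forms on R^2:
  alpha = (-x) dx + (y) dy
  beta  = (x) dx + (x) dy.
alpha ∧ beta = (-x*(x + y)) dx ∧ dy

Distribute the wedge, using dx_i ∧ dx_j = -dx_j ∧ dx_i and dx_i ∧ dx_i = 0. For each pair (i, j) with i < j, the coefficient of dx_i ∧ dx_j in alpha ∧ beta is (alpha_i * beta_j - alpha_j * beta_i). Collecting: alpha ∧ beta = (-x*(x + y)) dx ∧ dy.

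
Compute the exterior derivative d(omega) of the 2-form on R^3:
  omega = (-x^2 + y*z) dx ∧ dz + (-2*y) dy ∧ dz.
d(omega) = (-z) dx ∧ dy ∧ dz

For a 2-form omega = sum_{i<j} g_{ij} dx_i ∧ dx_j, the exterior derivative is
  d(omega) = sum_{i<j} d(g_{ij}) ∧ dx_i ∧ dx_j = sum_{i<j, k} (∂g_{ij}/∂x_k) dx_k ∧ dx_i ∧ dx_j.
Expand each term, using dx_k ∧ dx_i ∧ dx_j = sgn(permutation) dx_{(a)} ∧ dx_{(b)} ∧ dx_{(c)} with (a < b < c) sorted:
  d(-x^2 + y*z) includes (∂/∂y)(-x^2 + y*z) dy = (z) dy, which multiplied by dx ∧ dz gives (-z) dx ∧ dy ∧ dz
Collecting like 3-forms: d(omega) = (-z) dx ∧ dy ∧ dz.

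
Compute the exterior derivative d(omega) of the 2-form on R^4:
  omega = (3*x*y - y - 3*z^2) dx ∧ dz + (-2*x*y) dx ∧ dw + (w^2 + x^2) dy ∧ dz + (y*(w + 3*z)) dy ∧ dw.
d(omega) = (1 - x) dx ∧ dy ∧ dz + (2*x) dx ∧ dy ∧ dw + (2*w - 3*y) dy ∧ dz ∧ dw

For a 2-form omega = sum_{i<j} g_{ij} dx_i ∧ dx_j, the exterior derivative is
  d(omega) = sum_{i<j} d(g_{ij}) ∧ dx_i ∧ dx_j = sum_{i<j, k} (∂g_{ij}/∂x_k) dx_k ∧ dx_i ∧ dx_j.
Expand each term, using dx_k ∧ dx_i ∧ dx_j = sgn(permutation) dx_{(a)} ∧ dx_{(b)} ∧ dx_{(c)} with (a < b < c) sorted:
  d(3*x*y - y - 3*z^2) includes (∂/∂y)(3*x*y - y - 3*z^2) dy = (3*x - 1) dy, which multiplied by dx ∧ dz gives (1 - 3*x) dx ∧ dy ∧ dz
  d(-2*x*y) includes (∂/∂y)(-2*x*y) dy = (-2*x) dy, which multiplied by dx ∧ dw gives (2*x) dx ∧ dy ∧ dw
  d(w^2 + x^2) includes (∂/∂x)(w^2 + x^2) dx = (2*x) dx, which multiplied by dy ∧ dz gives (2*x) dx ∧ dy ∧ dz
  d(w^2 + x^2) includes (∂/∂w)(w^2 + x^2) dw = (2*w) dw, which multiplied by dy ∧ dz gives (2*w) dy ∧ dz ∧ dw
  d(y*(w + 3*z)) includes (∂/∂z)(y*(w + 3*z)) dz = (3*y) dz, which multiplied by dy ∧ dw gives (-3*y) dy ∧ dz ∧ dw
Collecting like 3-forms: d(omega) = (1 - x) dx ∧ dy ∧ dz + (2*x) dx ∧ dy ∧ dw + (2*w - 3*y) dy ∧ dz ∧ dw.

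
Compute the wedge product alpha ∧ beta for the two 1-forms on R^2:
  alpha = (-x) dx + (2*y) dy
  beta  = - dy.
alpha ∧ beta = (x) dx ∧ dy

Distribute the wedge, using dx_i ∧ dx_j = -dx_j ∧ dx_i and dx_i ∧ dx_i = 0. For each pair (i, j) with i < j, the coefficient of dx_i ∧ dx_j in alpha ∧ beta is (alpha_i * beta_j - alpha_j * beta_i). Collecting: alpha ∧ beta = (x) dx ∧ dy.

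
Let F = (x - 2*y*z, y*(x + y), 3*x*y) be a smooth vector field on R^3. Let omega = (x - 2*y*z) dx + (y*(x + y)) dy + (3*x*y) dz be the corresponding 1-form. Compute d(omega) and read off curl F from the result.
d(omega) = (3*x) dy ∧ dz + (-5*y) dz ∧ dx + (y + 2*z) dx ∧ dy; curl F = (3*x, -5*y, y + 2*z)

d omega = sum_{i<j} (∂f_j/∂x_i - ∂f_i/∂x_j) dx_i ∧ dx_j. Under the identification (dy ∧ dz, dz ∧ dx, dx ∧ dy) ↔ (e_x, e_y, e_z), the coefficients are exactly the components of curl F. Compute:
  ∂R/∂y - ∂Q/∂z = (3*x) - (0) = 3*x
  ∂P/∂z - ∂R/∂x = (-2*y) - (3*y) = -5*y
  ∂Q/∂x - ∂P/∂y = (y) - (-2*z) = y + 2*z.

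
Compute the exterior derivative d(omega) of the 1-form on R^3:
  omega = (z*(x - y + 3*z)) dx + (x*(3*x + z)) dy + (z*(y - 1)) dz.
d(omega) = (6*x + 2*z) dx ∧ dy + (-x + y - 6*z) dx ∧ dz + (-x + z) dy ∧ dz

For a 1-form omega = sum_i f_i dx_i, the exterior derivative is
  d(omega) = sum_{i < j} (∂f_j/∂x_i - ∂f_i/∂x_j) dx_i ∧ dx_j.
  coefficient of dx ∧ dy: ∂f_2/∂x - ∂f_1/∂y = ∂(x*(3*x + z))/∂x - ∂(z*(x - y + 3*z))/∂y = 6*x + 2*z
  coefficient of dx ∧ dz: ∂f_3/∂x - ∂f_1/∂z = ∂(z*(y - 1))/∂x - ∂(z*(x - y + 3*z))/∂z = -x + y - 6*z
  coefficient of dy ∧ dz: ∂f_3/∂y - ∂f_2/∂z = ∂(z*(y - 1))/∂y - ∂(x*(3*x + z))/∂z = -x + z
Assembling: d(omega) = (6*x + 2*z) dx ∧ dy + (-x + y - 6*z) dx ∧ dz + (-x + z) dy ∧ dz.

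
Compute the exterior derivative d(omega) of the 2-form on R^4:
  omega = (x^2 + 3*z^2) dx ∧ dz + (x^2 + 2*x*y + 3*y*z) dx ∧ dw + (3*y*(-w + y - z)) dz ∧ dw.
d(omega) = (-2*x - 3*z) dx ∧ dy ∧ dw + (-3*y) dx ∧ dz ∧ dw + (-3*w + 6*y - 3*z) dy ∧ dz ∧ dw

For a 2-form omega = sum_{i<j} g_{ij} dx_i ∧ dx_j, the exterior derivative is
  d(omega) = sum_{i<j} d(g_{ij}) ∧ dx_i ∧ dx_j = sum_{i<j, k} (∂g_{ij}/∂x_k) dx_k ∧ dx_i ∧ dx_j.
Expand each term, using dx_k ∧ dx_i ∧ dx_j = sgn(permutation) dx_{(a)} ∧ dx_{(b)} ∧ dx_{(c)} with (a < b < c) sorted:
  d(x^2 + 2*x*y + 3*y*z) includes (∂/∂y)(x^2 + 2*x*y + 3*y*z) dy = (2*x + 3*z) dy, which multiplied by dx ∧ dw gives (-2*x - 3*z) dx ∧ dy ∧ dw
  d(x^2 + 2*x*y + 3*y*z) includes (∂/∂z)(x^2 + 2*x*y + 3*y*z) dz = (3*y) dz, which multiplied by dx ∧ dw gives (-3*y) dx ∧ dz ∧ dw
  d(3*y*(-w + y - z)) includes (∂/∂y)(3*y*(-w + y - z)) dy = (-3*w + 6*y - 3*z) dy, which multiplied by dz ∧ dw gives (-3*w + 6*y - 3*z) dy ∧ dz ∧ dw
Collecting like 3-forms: d(omega) = (-2*x - 3*z) dx ∧ dy ∧ dw + (-3*y) dx ∧ dz ∧ dw + (-3*w + 6*y - 3*z) dy ∧ dz ∧ dw.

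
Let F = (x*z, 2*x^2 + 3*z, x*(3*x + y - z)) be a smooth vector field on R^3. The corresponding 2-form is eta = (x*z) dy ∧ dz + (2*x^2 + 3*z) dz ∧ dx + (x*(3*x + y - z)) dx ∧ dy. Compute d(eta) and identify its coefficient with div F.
d(eta) = (-x + z) dx ∧ dy ∧ dz; div F = -x + z

For a 2-form in R^3 of the form above, applying d gives a 3-form with coefficient ∂P/∂x + ∂Q/∂y + ∂R/∂z:
  ∂P/∂x = z
  ∂Q/∂y = 0
  ∂R/∂z = -x
Sum = -x + z, which is exactly div F.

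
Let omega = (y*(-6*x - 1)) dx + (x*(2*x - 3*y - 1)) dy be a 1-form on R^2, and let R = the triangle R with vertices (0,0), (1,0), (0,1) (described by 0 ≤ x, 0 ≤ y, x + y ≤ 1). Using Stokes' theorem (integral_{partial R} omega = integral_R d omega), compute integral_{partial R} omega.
integral_(partial R) omega = 7/6

Stokes: integral_partial_R omega = integral_R d omega with d omega = (∂Q/∂x - ∂P/∂y) dx ∧ dy.
  ∂Q/∂x = 4*x - 3*y - 1
  ∂P/∂y = -6*x - 1
  integrand = ∂Q/∂x - ∂P/∂y = 10*x - 3*y.
Integrating over R: integral_0^1 integral_0^{1-x} (10*x - 3*y) dy dx = 7/6.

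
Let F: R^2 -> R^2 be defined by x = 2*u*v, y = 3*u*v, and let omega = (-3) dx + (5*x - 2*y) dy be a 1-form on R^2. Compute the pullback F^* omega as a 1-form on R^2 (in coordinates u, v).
F^* omega = (6*v*(2*u*v - 1)) du + (6*u*(2*u*v - 1)) dv

Using F^*(f dg) = (f ∘ F) d(g ∘ F), substitute each coordinate x_i by F_i(u, v) in f_i, and replace dx_i by d F_i = (∂F_i/∂u) du + (∂F_i/∂v) dv.
  For the x component: f_1(F) = -3; d F_1 = (2*v) du + (2*u) dv
  For the y component: f_2(F) = 4*u*v; d F_2 = (3*v) du + (3*u) dv
Combining and collecting du, dv coefficients:
  coeff of du: 6*v*(2*u*v - 1)
  coeff of dv: 6*u*(2*u*v - 1)
F^* omega = (6*v*(2*u*v - 1)) du + (6*u*(2*u*v - 1)) dv.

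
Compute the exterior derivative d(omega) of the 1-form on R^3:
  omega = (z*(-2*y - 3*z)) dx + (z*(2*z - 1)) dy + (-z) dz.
d(omega) = (2*z) dx ∧ dy + (2*y + 6*z) dx ∧ dz + (1 - 4*z) dy ∧ dz

For a 1-form omega = sum_i f_i dx_i, the exterior derivative is
  d(omega) = sum_{i < j} (∂f_j/∂x_i - ∂f_i/∂x_j) dx_i ∧ dx_j.
  coefficient of dx ∧ dy: ∂f_2/∂x - ∂f_1/∂y = ∂(z*(2*z - 1))/∂x - ∂(z*(-2*y - 3*z))/∂y = 2*z
  coefficient of dx ∧ dz: ∂f_3/∂x - ∂f_1/∂z = ∂(-z)/∂x - ∂(z*(-2*y - 3*z))/∂z = 2*y + 6*z
  coefficient of dy ∧ dz: ∂f_3/∂y - ∂f_2/∂z = ∂(-z)/∂y - ∂(z*(2*z - 1))/∂z = 1 - 4*z
Assembling: d(omega) = (2*z) dx ∧ dy + (2*y + 6*z) dx ∧ dz + (1 - 4*z) dy ∧ dz.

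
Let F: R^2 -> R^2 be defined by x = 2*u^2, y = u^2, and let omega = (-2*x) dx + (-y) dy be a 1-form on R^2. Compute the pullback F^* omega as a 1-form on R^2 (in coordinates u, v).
F^* omega = (-18*u^3) du

Using F^*(f dg) = (f ∘ F) d(g ∘ F), substitute each coordinate x_i by F_i(u, v) in f_i, and replace dx_i by d F_i = (∂F_i/∂u) du + (∂F_i/∂v) dv.
  For the x component: f_1(F) = -4*u^2; d F_1 = (4*u) du + (0) dv
  For the y component: f_2(F) = -u^2; d F_2 = (2*u) du + (0) dv
Combining and collecting du, dv coefficients:
  coeff of du: -18*u^3
  coeff of dv: 0
F^* omega = (-18*u^3) du.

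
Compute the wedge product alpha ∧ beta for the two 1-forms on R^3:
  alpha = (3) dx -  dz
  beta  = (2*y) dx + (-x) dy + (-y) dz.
alpha ∧ beta = (-3*x) dx ∧ dy + (-y) dx ∧ dz + (-x) dy ∧ dz

Distribute the wedge, using dx_i ∧ dx_j = -dx_j ∧ dx_i and dx_i ∧ dx_i = 0. For each pair (i, j) with i < j, the coefficient of dx_i ∧ dx_j in alpha ∧ beta is (alpha_i * beta_j - alpha_j * beta_i). Collecting: alpha ∧ beta = (-3*x) dx ∧ dy + (-y) dx ∧ dz + (-x) dy ∧ dz.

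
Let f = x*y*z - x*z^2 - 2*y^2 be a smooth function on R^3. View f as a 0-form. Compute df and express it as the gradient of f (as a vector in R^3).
df = (z*(y - z)) dx + (x*z - 4*y) dy + (x*(y - 2*z)) dz; grad f = (z*(y - z), x*z - 4*y, x*(y - 2*z))

For a 0-form f, d f = (∂f/∂x) dx + (∂f/∂y) dy + (∂f/∂z) dz. The components of the vector representation are exactly the entries of grad f in Cartesian coordinates:
  ∂f/∂x = z*(y - z)
  ∂f/∂y = x*z - 4*y
  ∂f/∂z = x*(y - 2*z).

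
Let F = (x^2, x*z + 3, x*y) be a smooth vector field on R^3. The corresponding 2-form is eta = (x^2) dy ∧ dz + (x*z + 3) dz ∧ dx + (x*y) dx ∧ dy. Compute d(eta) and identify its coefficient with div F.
d(eta) = (2*x) dx ∧ dy ∧ dz; div F = 2*x

For a 2-form in R^3 of the form above, applying d gives a 3-form with coefficient ∂P/∂x + ∂Q/∂y + ∂R/∂z:
  ∂P/∂x = 2*x
  ∂Q/∂y = 0
  ∂R/∂z = 0
Sum = 2*x, which is exactly div F.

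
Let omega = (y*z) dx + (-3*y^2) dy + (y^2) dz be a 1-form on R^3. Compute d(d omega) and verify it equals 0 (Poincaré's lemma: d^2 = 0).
d(d omega) = 0

Step 1: d omega = sum_{i<j} (∂f_j/∂x_i - ∂f_i/∂x_j) dx_i ∧ dx_j:
  coeff of dx ∧ dy: -z
  coeff of dx ∧ dz: -y
  coeff of dy ∧ dz: 2*y
Step 2: Apply d again to each 2-form coefficient. The only possible 3-form in R^3 is dx ∧ dy ∧ dz, with coefficient
  ∂(coeff of dy∧dz)/∂x - ∂(coeff of dx∧dz)/∂y + ∂(coeff of dx∧dy)/∂z
  = ∂/∂x (2*y) - ∂/∂y (-y) + ∂/∂z (-z).
Each of these terms simplifies to sums of mixed partials that cancel in pairs. The result is 0 (by equality of mixed partials for smooth functions — Schwarz / Clairaut).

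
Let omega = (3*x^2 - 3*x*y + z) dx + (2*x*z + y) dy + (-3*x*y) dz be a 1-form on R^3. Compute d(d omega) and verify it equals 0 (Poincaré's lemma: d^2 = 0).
d(d omega) = 0

Step 1: d omega = sum_{i<j} (∂f_j/∂x_i - ∂f_i/∂x_j) dx_i ∧ dx_j:
  coeff of dx ∧ dy: 3*x + 2*z
  coeff of dx ∧ dz: -3*y - 1
  coeff of dy ∧ dz: -5*x
Step 2: Apply d again to each 2-form coefficient. The only possible 3-form in R^3 is dx ∧ dy ∧ dz, with coefficient
  ∂(coeff of dy∧dz)/∂x - ∂(coeff of dx∧dz)/∂y + ∂(coeff of dx∧dy)/∂z
  = ∂/∂x (-5*x) - ∂/∂y (-3*y - 1) + ∂/∂z (3*x + 2*z).
Each of these terms simplifies to sums of mixed partials that cancel in pairs. The result is 0 (by equality of mixed partials for smooth functions — Schwarz / Clairaut).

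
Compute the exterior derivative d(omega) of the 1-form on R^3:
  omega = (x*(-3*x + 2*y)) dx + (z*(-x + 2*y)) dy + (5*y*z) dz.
d(omega) = (-2*x - z) dx ∧ dy + (x - 2*y + 5*z) dy ∧ dz

For a 1-form omega = sum_i f_i dx_i, the exterior derivative is
  d(omega) = sum_{i < j} (∂f_j/∂x_i - ∂f_i/∂x_j) dx_i ∧ dx_j.
  coefficient of dx ∧ dy: ∂f_2/∂x - ∂f_1/∂y = ∂(z*(-x + 2*y))/∂x - ∂(x*(-3*x + 2*y))/∂y = -2*x - z
  coefficient of dy ∧ dz: ∂f_3/∂y - ∂f_2/∂z = ∂(5*y*z)/∂y - ∂(z*(-x + 2*y))/∂z = x - 2*y + 5*z
Assembling: d(omega) = (-2*x - z) dx ∧ dy + (x - 2*y + 5*z) dy ∧ dz.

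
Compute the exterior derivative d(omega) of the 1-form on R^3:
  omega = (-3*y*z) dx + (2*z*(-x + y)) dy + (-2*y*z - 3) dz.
d(omega) = (z) dx ∧ dy + (3*y) dx ∧ dz + (2*x - 2*y - 2*z) dy ∧ dz

For a 1-form omega = sum_i f_i dx_i, the exterior derivative is
  d(omega) = sum_{i < j} (∂f_j/∂x_i - ∂f_i/∂x_j) dx_i ∧ dx_j.
  coefficient of dx ∧ dy: ∂f_2/∂x - ∂f_1/∂y = ∂(2*z*(-x + y))/∂x - ∂(-3*y*z)/∂y = z
  coefficient of dx ∧ dz: ∂f_3/∂x - ∂f_1/∂z = ∂(-2*y*z - 3)/∂x - ∂(-3*y*z)/∂z = 3*y
  coefficient of dy ∧ dz: ∂f_3/∂y - ∂f_2/∂z = ∂(-2*y*z - 3)/∂y - ∂(2*z*(-x + y))/∂z = 2*x - 2*y - 2*z
Assembling: d(omega) = (z) dx ∧ dy + (3*y) dx ∧ dz + (2*x - 2*y - 2*z) dy ∧ dz.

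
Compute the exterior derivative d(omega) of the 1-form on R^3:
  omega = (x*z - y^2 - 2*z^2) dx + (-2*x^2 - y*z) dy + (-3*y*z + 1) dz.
d(omega) = (-4*x + 2*y) dx ∧ dy + (-x + 4*z) dx ∧ dz + (y - 3*z) dy ∧ dz

For a 1-form omega = sum_i f_i dx_i, the exterior derivative is
  d(omega) = sum_{i < j} (∂f_j/∂x_i - ∂f_i/∂x_j) dx_i ∧ dx_j.
  coefficient of dx ∧ dy: ∂f_2/∂x - ∂f_1/∂y = ∂(-2*x^2 - y*z)/∂x - ∂(x*z - y^2 - 2*z^2)/∂y = -4*x + 2*y
  coefficient of dx ∧ dz: ∂f_3/∂x - ∂f_1/∂z = ∂(-3*y*z + 1)/∂x - ∂(x*z - y^2 - 2*z^2)/∂z = -x + 4*z
  coefficient of dy ∧ dz: ∂f_3/∂y - ∂f_2/∂z = ∂(-3*y*z + 1)/∂y - ∂(-2*x^2 - y*z)/∂z = y - 3*z
Assembling: d(omega) = (-4*x + 2*y) dx ∧ dy + (-x + 4*z) dx ∧ dz + (y - 3*z) dy ∧ dz.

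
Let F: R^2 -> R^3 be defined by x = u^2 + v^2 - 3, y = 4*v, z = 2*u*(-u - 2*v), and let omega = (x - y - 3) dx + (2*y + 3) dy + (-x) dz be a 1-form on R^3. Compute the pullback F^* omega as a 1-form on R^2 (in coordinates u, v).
F^* omega = (6*u^3 + 4*u^2*v + 6*u*v^2 - 8*u*v - 24*u + 4*v^3 - 12*v) du + (4*u^3 + 2*u^2*v + 4*u*v^2 - 12*u + 2*v^3 - 8*v^2 + 20*v + 12) dv

Using F^*(f dg) = (f ∘ F) d(g ∘ F), substitute each coordinate x_i by F_i(u, v) in f_i, and replace dx_i by d F_i = (∂F_i/∂u) du + (∂F_i/∂v) dv.
  For the x component: f_1(F) = u^2 + v^2 - 4*v - 6; d F_1 = (2*u) du + (2*v) dv
  For the y component: f_2(F) = 8*v + 3; d F_2 = (0) du + (4) dv
  For the z component: f_3(F) = -u^2 - v^2 + 3; d F_3 = (-4*u - 4*v) du + (-4*u) dv
Combining and collecting du, dv coefficients:
  coeff of du: 6*u^3 + 4*u^2*v + 6*u*v^2 - 8*u*v - 24*u + 4*v^3 - 12*v
  coeff of dv: 4*u^3 + 2*u^2*v + 4*u*v^2 - 12*u + 2*v^3 - 8*v^2 + 20*v + 12
F^* omega = (6*u^3 + 4*u^2*v + 6*u*v^2 - 8*u*v - 24*u + 4*v^3 - 12*v) du + (4*u^3 + 2*u^2*v + 4*u*v^2 - 12*u + 2*v^3 - 8*v^2 + 20*v + 12) dv.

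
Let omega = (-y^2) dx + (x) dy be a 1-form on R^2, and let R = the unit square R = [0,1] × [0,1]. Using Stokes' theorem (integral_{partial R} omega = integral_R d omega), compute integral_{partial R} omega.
integral_(partial R) omega = 2

Stokes: integral_partial_R omega = integral_R d omega with d omega = (∂Q/∂x - ∂P/∂y) dx ∧ dy.
  ∂Q/∂x = 1
  ∂P/∂y = -2*y
  integrand = ∂Q/∂x - ∂P/∂y = 2*y + 1.
Integrating over R: integral_0^1 integral_0^1 (2*y + 1) dx dy = 2.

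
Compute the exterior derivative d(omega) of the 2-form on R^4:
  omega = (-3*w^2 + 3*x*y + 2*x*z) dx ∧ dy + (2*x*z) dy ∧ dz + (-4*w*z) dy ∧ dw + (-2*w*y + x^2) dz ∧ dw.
d(omega) = (2*x + 2*z) dx ∧ dy ∧ dz + (-6*w) dx ∧ dy ∧ dw + (2*w) dy ∧ dz ∧ dw + (2*x) dx ∧ dz ∧ dw

For a 2-form omega = sum_{i<j} g_{ij} dx_i ∧ dx_j, the exterior derivative is
  d(omega) = sum_{i<j} d(g_{ij}) ∧ dx_i ∧ dx_j = sum_{i<j, k} (∂g_{ij}/∂x_k) dx_k ∧ dx_i ∧ dx_j.
Expand each term, using dx_k ∧ dx_i ∧ dx_j = sgn(permutation) dx_{(a)} ∧ dx_{(b)} ∧ dx_{(c)} with (a < b < c) sorted:
  d(-3*w^2 + 3*x*y + 2*x*z) includes (∂/∂z)(-3*w^2 + 3*x*y + 2*x*z) dz = (2*x) dz, which multiplied by dx ∧ dy gives (2*x) dx ∧ dy ∧ dz
  d(-3*w^2 + 3*x*y + 2*x*z) includes (∂/∂w)(-3*w^2 + 3*x*y + 2*x*z) dw = (-6*w) dw, which multiplied by dx ∧ dy gives (-6*w) dx ∧ dy ∧ dw
  d(2*x*z) includes (∂/∂x)(2*x*z) dx = (2*z) dx, which multiplied by dy ∧ dz gives (2*z) dx ∧ dy ∧ dz
  d(-4*w*z) includes (∂/∂z)(-4*w*z) dz = (-4*w) dz, which multiplied by dy ∧ dw gives (4*w) dy ∧ dz ∧ dw
  d(-2*w*y + x^2) includes (∂/∂x)(-2*w*y + x^2) dx = (2*x) dx, which multiplied by dz ∧ dw gives (2*x) dx ∧ dz ∧ dw
  d(-2*w*y + x^2) includes (∂/∂y)(-2*w*y + x^2) dy = (-2*w) dy, which multiplied by dz ∧ dw gives (-2*w) dy ∧ dz ∧ dw
Collecting like 3-forms: d(omega) = (2*x + 2*z) dx ∧ dy ∧ dz + (-6*w) dx ∧ dy ∧ dw + (2*w) dy ∧ dz ∧ dw + (2*x) dx ∧ dz ∧ dw.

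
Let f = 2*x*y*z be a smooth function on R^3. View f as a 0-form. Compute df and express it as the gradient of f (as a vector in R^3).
df = (2*y*z) dx + (2*x*z) dy + (2*x*y) dz; grad f = (2*y*z, 2*x*z, 2*x*y)

For a 0-form f, d f = (∂f/∂x) dx + (∂f/∂y) dy + (∂f/∂z) dz. The components of the vector representation are exactly the entries of grad f in Cartesian coordinates:
  ∂f/∂x = 2*y*z
  ∂f/∂y = 2*x*z
  ∂f/∂z = 2*x*y.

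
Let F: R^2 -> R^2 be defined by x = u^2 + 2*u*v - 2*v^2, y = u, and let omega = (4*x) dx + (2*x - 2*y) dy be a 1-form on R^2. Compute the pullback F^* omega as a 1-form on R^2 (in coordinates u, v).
F^* omega = (8*u^3 + 24*u^2*v + 2*u^2 + 4*u*v - 2*u - 16*v^3 - 4*v^2) du + (8*u^3 - 48*u*v^2 + 32*v^3) dv

Using F^*(f dg) = (f ∘ F) d(g ∘ F), substitute each coordinate x_i by F_i(u, v) in f_i, and replace dx_i by d F_i = (∂F_i/∂u) du + (∂F_i/∂v) dv.
  For the x component: f_1(F) = 4*u^2 + 8*u*v - 8*v^2; d F_1 = (2*u + 2*v) du + (2*u - 4*v) dv
  For the y component: f_2(F) = 2*u^2 + 4*u*v - 2*u - 4*v^2; d F_2 = (1) du + (0) dv
Combining and collecting du, dv coefficients:
  coeff of du: 8*u^3 + 24*u^2*v + 2*u^2 + 4*u*v - 2*u - 16*v^3 - 4*v^2
  coeff of dv: 8*u^3 - 48*u*v^2 + 32*v^3
F^* omega = (8*u^3 + 24*u^2*v + 2*u^2 + 4*u*v - 2*u - 16*v^3 - 4*v^2) du + (8*u^3 - 48*u*v^2 + 32*v^3) dv.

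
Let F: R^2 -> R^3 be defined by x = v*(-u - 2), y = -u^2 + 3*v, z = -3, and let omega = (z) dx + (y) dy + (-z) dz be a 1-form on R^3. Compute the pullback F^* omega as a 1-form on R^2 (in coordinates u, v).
F^* omega = (2*u^3 - 6*u*v + 3*v) du + (-3*u^2 + 3*u + 9*v + 6) dv

Using F^*(f dg) = (f ∘ F) d(g ∘ F), substitute each coordinate x_i by F_i(u, v) in f_i, and replace dx_i by d F_i = (∂F_i/∂u) du + (∂F_i/∂v) dv.
  For the x component: f_1(F) = -3; d F_1 = (-v) du + (-u - 2) dv
  For the y component: f_2(F) = -u^2 + 3*v; d F_2 = (-2*u) du + (3) dv
  For the z component: f_3(F) = 3; d F_3 = (0) du + (0) dv
Combining and collecting du, dv coefficients:
  coeff of du: 2*u^3 - 6*u*v + 3*v
  coeff of dv: -3*u^2 + 3*u + 9*v + 6
F^* omega = (2*u^3 - 6*u*v + 3*v) du + (-3*u^2 + 3*u + 9*v + 6) dv.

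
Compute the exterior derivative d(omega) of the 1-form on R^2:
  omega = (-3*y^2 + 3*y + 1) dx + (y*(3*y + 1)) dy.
d(omega) = (6*y - 3) dx ∧ dy

For a 1-form omega = sum_i f_i dx_i, the exterior derivative is
  d(omega) = sum_{i < j} (∂f_j/∂x_i - ∂f_i/∂x_j) dx_i ∧ dx_j.
  coefficient of dx ∧ dy: ∂f_2/∂x - ∂f_1/∂y = ∂(y*(3*y + 1))/∂x - ∂(-3*y^2 + 3*y + 1)/∂y = 6*y - 3
Assembling: d(omega) = (6*y - 3) dx ∧ dy.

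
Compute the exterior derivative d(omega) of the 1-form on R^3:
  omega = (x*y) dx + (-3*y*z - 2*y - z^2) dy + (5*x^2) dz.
d(omega) = (-x) dx ∧ dy + (10*x) dx ∧ dz + (3*y + 2*z) dy ∧ dz

For a 1-form omega = sum_i f_i dx_i, the exterior derivative is
  d(omega) = sum_{i < j} (∂f_j/∂x_i - ∂f_i/∂x_j) dx_i ∧ dx_j.
  coefficient of dx ∧ dy: ∂f_2/∂x - ∂f_1/∂y = ∂(-3*y*z - 2*y - z^2)/∂x - ∂(x*y)/∂y = -x
  coefficient of dx ∧ dz: ∂f_3/∂x - ∂f_1/∂z = ∂(5*x^2)/∂x - ∂(x*y)/∂z = 10*x
  coefficient of dy ∧ dz: ∂f_3/∂y - ∂f_2/∂z = ∂(5*x^2)/∂y - ∂(-3*y*z - 2*y - z^2)/∂z = 3*y + 2*z
Assembling: d(omega) = (-x) dx ∧ dy + (10*x) dx ∧ dz + (3*y + 2*z) dy ∧ dz.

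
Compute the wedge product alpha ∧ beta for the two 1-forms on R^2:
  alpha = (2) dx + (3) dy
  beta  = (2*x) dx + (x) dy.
alpha ∧ beta = (-4*x) dx ∧ dy

Distribute the wedge, using dx_i ∧ dx_j = -dx_j ∧ dx_i and dx_i ∧ dx_i = 0. For each pair (i, j) with i < j, the coefficient of dx_i ∧ dx_j in alpha ∧ beta is (alpha_i * beta_j - alpha_j * beta_i). Collecting: alpha ∧ beta = (-4*x) dx ∧ dy.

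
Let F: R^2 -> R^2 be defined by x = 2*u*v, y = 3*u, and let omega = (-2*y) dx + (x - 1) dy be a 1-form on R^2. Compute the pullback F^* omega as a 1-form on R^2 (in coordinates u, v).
F^* omega = (-6*u*v - 3) du + (-12*u^2) dv

Using F^*(f dg) = (f ∘ F) d(g ∘ F), substitute each coordinate x_i by F_i(u, v) in f_i, and replace dx_i by d F_i = (∂F_i/∂u) du + (∂F_i/∂v) dv.
  For the x component: f_1(F) = -6*u; d F_1 = (2*v) du + (2*u) dv
  For the y component: f_2(F) = 2*u*v - 1; d F_2 = (3) du + (0) dv
Combining and collecting du, dv coefficients:
  coeff of du: -6*u*v - 3
  coeff of dv: -12*u^2
F^* omega = (-6*u*v - 3) du + (-12*u^2) dv.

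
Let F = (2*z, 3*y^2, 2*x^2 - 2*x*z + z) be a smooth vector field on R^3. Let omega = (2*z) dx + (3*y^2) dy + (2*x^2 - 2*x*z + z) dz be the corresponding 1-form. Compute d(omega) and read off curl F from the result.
d(omega) = (0) dy ∧ dz + (-4*x + 2*z + 2) dz ∧ dx + (0) dx ∧ dy; curl F = (0, -4*x + 2*z + 2, 0)

d omega = sum_{i<j} (∂f_j/∂x_i - ∂f_i/∂x_j) dx_i ∧ dx_j. Under the identification (dy ∧ dz, dz ∧ dx, dx ∧ dy) ↔ (e_x, e_y, e_z), the coefficients are exactly the components of curl F. Compute:
  ∂R/∂y - ∂Q/∂z = (0) - (0) = 0
  ∂P/∂z - ∂R/∂x = (2) - (4*x - 2*z) = -4*x + 2*z + 2
  ∂Q/∂x - ∂P/∂y = (0) - (0) = 0.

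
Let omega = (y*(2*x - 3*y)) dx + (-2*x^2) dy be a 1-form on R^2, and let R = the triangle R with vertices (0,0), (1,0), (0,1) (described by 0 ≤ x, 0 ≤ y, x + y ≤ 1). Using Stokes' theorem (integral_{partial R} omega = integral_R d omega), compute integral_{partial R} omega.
integral_(partial R) omega = 0

Stokes: integral_partial_R omega = integral_R d omega with d omega = (∂Q/∂x - ∂P/∂y) dx ∧ dy.
  ∂Q/∂x = -4*x
  ∂P/∂y = 2*x - 6*y
  integrand = ∂Q/∂x - ∂P/∂y = -6*x + 6*y.
Integrating over R: integral_0^1 integral_0^{1-x} (-6*x + 6*y) dy dx = 0.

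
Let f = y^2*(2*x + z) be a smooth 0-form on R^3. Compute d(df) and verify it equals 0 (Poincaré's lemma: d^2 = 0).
d(df) = 0

Step 1: df = sum_i (∂f/∂x_i) dx_i = (2*y^2) dx + (2*y*(2*x + z)) dy + (y^2) dz.
Step 2: Apply d again. Using the 1-form formula, the coefficient of dx ∧ dy in d(df) is ∂^2 f/∂x ∂y - ∂^2 f/∂y ∂x = (4*y) - (4*y) = 0 (equality of mixed partials for smooth f).
Similarly for dx ∧ dz and dy ∧ dz — all coefficients vanish. So d(df) = 0.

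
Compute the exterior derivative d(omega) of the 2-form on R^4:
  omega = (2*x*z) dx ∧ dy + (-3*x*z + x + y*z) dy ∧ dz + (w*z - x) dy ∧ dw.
d(omega) = (2*x - 3*z + 1) dx ∧ dy ∧ dz + (-1) dx ∧ dy ∧ dw + (-w) dy ∧ dz ∧ dw

For a 2-form omega = sum_{i<j} g_{ij} dx_i ∧ dx_j, the exterior derivative is
  d(omega) = sum_{i<j} d(g_{ij}) ∧ dx_i ∧ dx_j = sum_{i<j, k} (∂g_{ij}/∂x_k) dx_k ∧ dx_i ∧ dx_j.
Expand each term, using dx_k ∧ dx_i ∧ dx_j = sgn(permutation) dx_{(a)} ∧ dx_{(b)} ∧ dx_{(c)} with (a < b < c) sorted:
  d(2*x*z) includes (∂/∂z)(2*x*z) dz = (2*x) dz, which multiplied by dx ∧ dy gives (2*x) dx ∧ dy ∧ dz
  d(-3*x*z + x + y*z) includes (∂/∂x)(-3*x*z + x + y*z) dx = (1 - 3*z) dx, which multiplied by dy ∧ dz gives (1 - 3*z) dx ∧ dy ∧ dz
  d(w*z - x) includes (∂/∂x)(w*z - x) dx = (-1) dx, which multiplied by dy ∧ dw gives (-1) dx ∧ dy ∧ dw
  d(w*z - x) includes (∂/∂z)(w*z - x) dz = (w) dz, which multiplied by dy ∧ dw gives (-w) dy ∧ dz ∧ dw
Collecting like 3-forms: d(omega) = (2*x - 3*z + 1) dx ∧ dy ∧ dz + (-1) dx ∧ dy ∧ dw + (-w) dy ∧ dz ∧ dw.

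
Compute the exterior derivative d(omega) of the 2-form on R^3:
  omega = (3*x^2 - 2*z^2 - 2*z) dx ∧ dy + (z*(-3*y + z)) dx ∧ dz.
d(omega) = (-z - 2) dx ∧ dy ∧ dz

For a 2-form omega = sum_{i<j} g_{ij} dx_i ∧ dx_j, the exterior derivative is
  d(omega) = sum_{i<j} d(g_{ij}) ∧ dx_i ∧ dx_j = sum_{i<j, k} (∂g_{ij}/∂x_k) dx_k ∧ dx_i ∧ dx_j.
Expand each term, using dx_k ∧ dx_i ∧ dx_j = sgn(permutation) dx_{(a)} ∧ dx_{(b)} ∧ dx_{(c)} with (a < b < c) sorted:
  d(3*x^2 - 2*z^2 - 2*z) includes (∂/∂z)(3*x^2 - 2*z^2 - 2*z) dz = (-4*z - 2) dz, which multiplied by dx ∧ dy gives (-4*z - 2) dx ∧ dy ∧ dz
  d(z*(-3*y + z)) includes (∂/∂y)(z*(-3*y + z)) dy = (-3*z) dy, which multiplied by dx ∧ dz gives (3*z) dx ∧ dy ∧ dz
Collecting like 3-forms: d(omega) = (-z - 2) dx ∧ dy ∧ dz.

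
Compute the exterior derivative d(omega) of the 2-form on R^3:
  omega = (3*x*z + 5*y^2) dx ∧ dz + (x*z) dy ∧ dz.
d(omega) = (-10*y + z) dx ∧ dy ∧ dz

For a 2-form omega = sum_{i<j} g_{ij} dx_i ∧ dx_j, the exterior derivative is
  d(omega) = sum_{i<j} d(g_{ij}) ∧ dx_i ∧ dx_j = sum_{i<j, k} (∂g_{ij}/∂x_k) dx_k ∧ dx_i ∧ dx_j.
Expand each term, using dx_k ∧ dx_i ∧ dx_j = sgn(permutation) dx_{(a)} ∧ dx_{(b)} ∧ dx_{(c)} with (a < b < c) sorted:
  d(3*x*z + 5*y^2) includes (∂/∂y)(3*x*z + 5*y^2) dy = (10*y) dy, which multiplied by dx ∧ dz gives (-10*y) dx ∧ dy ∧ dz
  d(x*z) includes (∂/∂x)(x*z) dx = (z) dx, which multiplied by dy ∧ dz gives (z) dx ∧ dy ∧ dz
Collecting like 3-forms: d(omega) = (-10*y + z) dx ∧ dy ∧ dz.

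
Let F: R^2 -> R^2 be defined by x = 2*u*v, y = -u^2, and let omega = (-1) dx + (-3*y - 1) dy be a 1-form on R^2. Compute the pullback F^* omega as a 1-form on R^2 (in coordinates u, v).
F^* omega = (-6*u^3 + 2*u - 2*v) du + (-2*u) dv

Using F^*(f dg) = (f ∘ F) d(g ∘ F), substitute each coordinate x_i by F_i(u, v) in f_i, and replace dx_i by d F_i = (∂F_i/∂u) du + (∂F_i/∂v) dv.
  For the x component: f_1(F) = -1; d F_1 = (2*v) du + (2*u) dv
  For the y component: f_2(F) = 3*u^2 - 1; d F_2 = (-2*u) du + (0) dv
Combining and collecting du, dv coefficients:
  coeff of du: -6*u^3 + 2*u - 2*v
  coeff of dv: -2*u
F^* omega = (-6*u^3 + 2*u - 2*v) du + (-2*u) dv.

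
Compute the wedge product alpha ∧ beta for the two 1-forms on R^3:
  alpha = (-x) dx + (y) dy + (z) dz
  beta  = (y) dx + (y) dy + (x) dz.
alpha ∧ beta = (-y*(x + y)) dx ∧ dy + (-x^2 - y*z) dx ∧ dz + (y*(x - z)) dy ∧ dz

Distribute the wedge, using dx_i ∧ dx_j = -dx_j ∧ dx_i and dx_i ∧ dx_i = 0. For each pair (i, j) with i < j, the coefficient of dx_i ∧ dx_j in alpha ∧ beta is (alpha_i * beta_j - alpha_j * beta_i). Collecting: alpha ∧ beta = (-y*(x + y)) dx ∧ dy + (-x^2 - y*z) dx ∧ dz + (y*(x - z)) dy ∧ dz.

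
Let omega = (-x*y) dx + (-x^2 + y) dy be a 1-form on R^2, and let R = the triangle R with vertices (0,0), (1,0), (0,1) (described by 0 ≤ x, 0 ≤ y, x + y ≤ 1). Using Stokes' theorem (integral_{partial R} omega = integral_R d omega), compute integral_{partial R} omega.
integral_(partial R) omega = -1/6

Stokes: integral_partial_R omega = integral_R d omega with d omega = (∂Q/∂x - ∂P/∂y) dx ∧ dy.
  ∂Q/∂x = -2*x
  ∂P/∂y = -x
  integrand = ∂Q/∂x - ∂P/∂y = -x.
Integrating over R: integral_0^1 integral_0^{1-x} (-x) dy dx = -1/6.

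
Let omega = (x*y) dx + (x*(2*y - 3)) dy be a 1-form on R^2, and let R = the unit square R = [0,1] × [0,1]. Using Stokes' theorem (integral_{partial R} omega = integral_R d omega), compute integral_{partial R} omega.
integral_(partial R) omega = -5/2

Stokes: integral_partial_R omega = integral_R d omega with d omega = (∂Q/∂x - ∂P/∂y) dx ∧ dy.
  ∂Q/∂x = 2*y - 3
  ∂P/∂y = x
  integrand = ∂Q/∂x - ∂P/∂y = -x + 2*y - 3.
Integrating over R: integral_0^1 integral_0^1 (-x + 2*y - 3) dx dy = -5/2.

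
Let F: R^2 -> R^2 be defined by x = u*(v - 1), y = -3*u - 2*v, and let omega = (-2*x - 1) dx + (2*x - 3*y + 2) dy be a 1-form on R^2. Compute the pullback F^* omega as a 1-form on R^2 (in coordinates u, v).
F^* omega = (-2*u*v^2 - 2*u*v - 23*u - 19*v - 5) du + (-2*u^2*v + 2*u^2 - 4*u*v - 15*u - 12*v - 4) dv

Using F^*(f dg) = (f ∘ F) d(g ∘ F), substitute each coordinate x_i by F_i(u, v) in f_i, and replace dx_i by d F_i = (∂F_i/∂u) du + (∂F_i/∂v) dv.
  For the x component: f_1(F) = -2*u*v + 2*u - 1; d F_1 = (v - 1) du + (u) dv
  For the y component: f_2(F) = 2*u*v + 7*u + 6*v + 2; d F_2 = (-3) du + (-2) dv
Combining and collecting du, dv coefficients:
  coeff of du: -2*u*v^2 - 2*u*v - 23*u - 19*v - 5
  coeff of dv: -2*u^2*v + 2*u^2 - 4*u*v - 15*u - 12*v - 4
F^* omega = (-2*u*v^2 - 2*u*v - 23*u - 19*v - 5) du + (-2*u^2*v + 2*u^2 - 4*u*v - 15*u - 12*v - 4) dv.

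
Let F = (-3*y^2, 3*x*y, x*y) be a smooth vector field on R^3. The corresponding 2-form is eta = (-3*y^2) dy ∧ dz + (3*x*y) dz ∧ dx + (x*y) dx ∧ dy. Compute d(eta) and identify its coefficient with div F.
d(eta) = (3*x) dx ∧ dy ∧ dz; div F = 3*x

For a 2-form in R^3 of the form above, applying d gives a 3-form with coefficient ∂P/∂x + ∂Q/∂y + ∂R/∂z:
  ∂P/∂x = 0
  ∂Q/∂y = 3*x
  ∂R/∂z = 0
Sum = 3*x, which is exactly div F.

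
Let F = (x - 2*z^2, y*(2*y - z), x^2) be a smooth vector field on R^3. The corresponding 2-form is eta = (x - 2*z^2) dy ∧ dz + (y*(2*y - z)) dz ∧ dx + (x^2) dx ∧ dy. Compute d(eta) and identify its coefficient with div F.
d(eta) = (4*y - z + 1) dx ∧ dy ∧ dz; div F = 4*y - z + 1

For a 2-form in R^3 of the form above, applying d gives a 3-form with coefficient ∂P/∂x + ∂Q/∂y + ∂R/∂z:
  ∂P/∂x = 1
  ∂Q/∂y = 4*y - z
  ∂R/∂z = 0
Sum = 4*y - z + 1, which is exactly div F.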